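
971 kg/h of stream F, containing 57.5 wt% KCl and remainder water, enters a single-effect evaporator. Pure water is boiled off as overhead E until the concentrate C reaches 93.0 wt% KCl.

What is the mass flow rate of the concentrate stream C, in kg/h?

KCl is conserved: 971×0.575 = 558.32 kg/h all reports to the concentrate.
Concentrate = 558.32/(target fraction) = 600.35 kg/h.

600.3 kg/h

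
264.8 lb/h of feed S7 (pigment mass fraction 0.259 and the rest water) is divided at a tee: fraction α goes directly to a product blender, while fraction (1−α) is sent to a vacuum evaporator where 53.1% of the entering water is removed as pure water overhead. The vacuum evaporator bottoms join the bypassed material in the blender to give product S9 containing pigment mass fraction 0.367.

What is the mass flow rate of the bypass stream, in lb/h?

66.76 lb/h

All 264.8×0.259 = 68.583 lb/h of pigment reaches S9, so S9 = 68.583/0.367 = 186.88 lb/h and vapour = 77.925 lb/h.
The evaporator receives (1−α)·264.8 of feed at 0.741 water and removes 0.531 of that water:
0.531×0.741×(1−α)×264.8 = 77.925
(1−α) = 77.925/104.19 = 0.7479;  α = 0.2521.
Bypass flow = 0.2521×264.8 = 66.755 lb/h.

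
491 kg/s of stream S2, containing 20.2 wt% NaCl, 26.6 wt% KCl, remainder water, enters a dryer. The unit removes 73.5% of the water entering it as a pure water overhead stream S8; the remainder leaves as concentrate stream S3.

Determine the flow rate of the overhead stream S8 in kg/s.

192 kg/s

water entering = 491×0.532 = 261.21 kg/s; overhead removed = 0.735×261.21 = 191.99 kg/s.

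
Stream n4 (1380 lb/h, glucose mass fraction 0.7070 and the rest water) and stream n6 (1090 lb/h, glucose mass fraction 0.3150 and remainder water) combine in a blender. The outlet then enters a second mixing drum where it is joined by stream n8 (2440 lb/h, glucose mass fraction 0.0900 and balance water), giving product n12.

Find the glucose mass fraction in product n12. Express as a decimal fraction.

0.3134

Overall, product flow = 4910 lb/h.
glucose in = 1380×0.707 + 1090×0.315 + 2440×0.090 = 1538.6 lb/h.
glucose fraction in n12 = 0.3134.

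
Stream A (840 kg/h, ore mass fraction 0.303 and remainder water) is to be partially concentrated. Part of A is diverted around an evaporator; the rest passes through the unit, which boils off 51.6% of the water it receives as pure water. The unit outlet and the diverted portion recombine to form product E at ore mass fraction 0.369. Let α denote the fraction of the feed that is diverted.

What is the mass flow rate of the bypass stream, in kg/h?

422.3 kg/h

All 840×0.303 = 254.52 kg/h of ore reaches E, so E = 254.52/0.369 = 689.76 kg/h and vapour = 150.24 kg/h.
The evaporator receives (1−α)·840 of feed at 0.697 water and removes 0.516 of that water:
0.516×0.697×(1−α)×840 = 150.24
(1−α) = 150.24/302.11 = 0.4973;  α = 0.5027.
Bypass flow = 0.5027×840 = 422.25 kg/h.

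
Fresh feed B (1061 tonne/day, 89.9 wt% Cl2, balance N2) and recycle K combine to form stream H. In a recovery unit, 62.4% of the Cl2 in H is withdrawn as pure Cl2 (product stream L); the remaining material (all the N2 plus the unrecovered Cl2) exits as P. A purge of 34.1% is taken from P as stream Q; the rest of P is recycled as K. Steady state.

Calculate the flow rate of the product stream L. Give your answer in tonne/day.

Cl2 in H: m_A = 1061×0.899 + (1−0.341)·(1−0.624)·m_A, so m_A = 953.84/0.7522 = 1268 tonne/day.
Product L = 0.624×1268 = 791.26 tonne/day.

791.3 tonne/day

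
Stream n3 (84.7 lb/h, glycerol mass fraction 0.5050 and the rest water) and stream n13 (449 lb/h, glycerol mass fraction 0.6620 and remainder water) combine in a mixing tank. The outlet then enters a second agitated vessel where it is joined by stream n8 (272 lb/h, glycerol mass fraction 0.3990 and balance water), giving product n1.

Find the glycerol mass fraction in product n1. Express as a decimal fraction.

0.5567

Overall, product flow = 805.7 lb/h.
glycerol in = 84.7×0.505 + 449×0.662 + 272×0.399 = 448.54 lb/h.
glycerol fraction in n1 = 0.5567.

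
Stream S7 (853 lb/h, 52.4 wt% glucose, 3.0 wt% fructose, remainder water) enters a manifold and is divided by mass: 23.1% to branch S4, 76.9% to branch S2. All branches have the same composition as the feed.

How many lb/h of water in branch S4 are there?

87.88 lb/h

Branch S4 total = 0.231×853 = 197.04 lb/h.
water in S4 = 0.446×197.04 = 87.881 lb/h.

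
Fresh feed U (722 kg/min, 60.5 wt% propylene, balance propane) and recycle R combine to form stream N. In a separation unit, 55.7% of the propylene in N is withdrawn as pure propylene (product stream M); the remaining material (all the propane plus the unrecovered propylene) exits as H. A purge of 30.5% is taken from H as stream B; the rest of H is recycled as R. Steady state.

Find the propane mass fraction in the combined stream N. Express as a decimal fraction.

0.597

propane enters only via U and leaves only via the purge: 722×0.395 = 0.305×(propane in H), and the separation unit passes all propane, so propane in N = propane in H = 935.05 kg/min.
propylene in N: m_A = 722×0.605 + (1−0.305)·(1−0.557)·m_A, so m_A = 436.81/0.6921 = 631.12 kg/min.
N = 631.12 + 935.05 = 1566.2 kg/min.
propane fraction in N = 935.05/1566.2 = 0.597.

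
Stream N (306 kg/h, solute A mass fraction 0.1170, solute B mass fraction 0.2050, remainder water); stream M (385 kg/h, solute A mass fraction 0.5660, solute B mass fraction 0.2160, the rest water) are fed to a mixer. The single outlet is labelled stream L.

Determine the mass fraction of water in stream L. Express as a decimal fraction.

Total flow out = 306 + 385 = 691 kg/h.
water in = 306×0.678 + 385×0.218 = 291.4 kg/h.
water mass fraction in L = 291.4/691 = 0.4217.

0.4217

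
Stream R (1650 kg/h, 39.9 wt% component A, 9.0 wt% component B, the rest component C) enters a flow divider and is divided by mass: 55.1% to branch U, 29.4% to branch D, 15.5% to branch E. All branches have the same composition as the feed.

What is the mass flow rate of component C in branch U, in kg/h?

Branch U total = 0.551×1650 = 909.15 kg/h.
component C in U = 0.511×909.15 = 464.58 kg/h.

464.6 kg/h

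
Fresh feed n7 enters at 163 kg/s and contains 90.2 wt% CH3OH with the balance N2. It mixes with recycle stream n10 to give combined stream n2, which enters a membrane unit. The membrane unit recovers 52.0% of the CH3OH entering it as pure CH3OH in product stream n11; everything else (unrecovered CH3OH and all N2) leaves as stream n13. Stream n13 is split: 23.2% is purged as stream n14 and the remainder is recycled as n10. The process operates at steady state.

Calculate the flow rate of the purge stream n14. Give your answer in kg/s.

41.91 kg/s

N2 enters only via n7 and leaves only via the purge: 163×0.098 = 0.232×(N2 in n13), and the membrane unit passes all N2, so N2 in n2 = N2 in n13 = 68.853 kg/s.
CH3OH in n2: m_A = 163×0.902 + (1−0.232)·(1−0.520)·m_A, so m_A = 147.03/0.6314 = 232.87 kg/s.
n13 = (1−0.520)×232.87 + 68.853 = 180.63 kg/s.
Purge n14 = 0.232×180.63 = 41.907 kg/s.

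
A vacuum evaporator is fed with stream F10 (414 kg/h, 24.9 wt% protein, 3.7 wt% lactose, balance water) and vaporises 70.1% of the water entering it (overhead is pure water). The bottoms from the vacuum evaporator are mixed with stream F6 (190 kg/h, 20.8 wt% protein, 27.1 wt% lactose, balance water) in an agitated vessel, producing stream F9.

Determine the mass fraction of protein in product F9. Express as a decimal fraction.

Vapour removed = 0.701×0.714×414 = 207.21 kg/h; concentrate = 206.79 kg/h.
protein reaching the mixer = 103.09 (from concentrate) + 190×0.208 = 142.61 kg/h.
Product flow = 206.79 + 190 = 396.79 kg/h; protein fraction = 0.359.

0.359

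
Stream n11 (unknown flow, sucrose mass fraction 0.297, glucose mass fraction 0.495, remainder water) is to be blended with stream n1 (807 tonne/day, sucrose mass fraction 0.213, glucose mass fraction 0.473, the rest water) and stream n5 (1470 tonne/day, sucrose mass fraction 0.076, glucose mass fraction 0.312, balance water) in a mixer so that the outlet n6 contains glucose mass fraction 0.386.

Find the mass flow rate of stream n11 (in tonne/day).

353.9 tonne/day

Let n11 be the unknown flow. Total out = 2277 + n11.
glucose balance: 840.35 + 0.495·n11 = 0.386·(2277 + n11)
(0.495 − 0.386)·n11 = 0.386×2277 − 840.35 = 38.571
n11 = 38.571 / 0.109 = 353.86 tonne/day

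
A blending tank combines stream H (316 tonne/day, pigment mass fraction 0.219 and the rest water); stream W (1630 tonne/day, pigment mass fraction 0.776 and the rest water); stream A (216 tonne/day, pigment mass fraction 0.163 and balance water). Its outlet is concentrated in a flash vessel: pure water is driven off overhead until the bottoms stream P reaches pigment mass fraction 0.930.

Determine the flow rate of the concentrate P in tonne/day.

1472 tonne/day

pigment entering = 316×0.219 + 1630×0.776 + 216×0.163 = 1369.3 tonne/day.
All pigment reports to P, so P = 1369.3/0.930 = 1472.4 tonne/day.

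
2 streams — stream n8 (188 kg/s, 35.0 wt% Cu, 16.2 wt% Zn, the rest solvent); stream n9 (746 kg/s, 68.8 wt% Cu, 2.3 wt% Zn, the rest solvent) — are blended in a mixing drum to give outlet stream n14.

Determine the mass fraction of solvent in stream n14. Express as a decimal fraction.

Total flow out = 188 + 746 = 934 kg/s.
solvent in = 188×0.488 + 746×0.289 = 307.34 kg/s.
solvent mass fraction in n14 = 307.34/934 = 0.329.

0.329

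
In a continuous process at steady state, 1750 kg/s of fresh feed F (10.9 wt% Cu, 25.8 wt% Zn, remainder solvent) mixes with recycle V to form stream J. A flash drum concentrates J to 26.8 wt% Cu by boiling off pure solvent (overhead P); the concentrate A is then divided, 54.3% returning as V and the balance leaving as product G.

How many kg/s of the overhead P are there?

Overall Cu balance (none leaves overhead): Cu in fresh feed = Cu in product, i.e. 1750×0.109 = (1−0.543)·A·0.268.
A = 190.75/(0.268×0.457) = 1557.4 kg/s.
Recycle V = 0.543×1557.4 = 845.69 kg/s.
Combined feed J = 1750 + 845.69 = 2595.7 kg/s.
Overhead P = J − A = 2595.7 − 1557.4 = 1038.2 kg/s.

1038 kg/s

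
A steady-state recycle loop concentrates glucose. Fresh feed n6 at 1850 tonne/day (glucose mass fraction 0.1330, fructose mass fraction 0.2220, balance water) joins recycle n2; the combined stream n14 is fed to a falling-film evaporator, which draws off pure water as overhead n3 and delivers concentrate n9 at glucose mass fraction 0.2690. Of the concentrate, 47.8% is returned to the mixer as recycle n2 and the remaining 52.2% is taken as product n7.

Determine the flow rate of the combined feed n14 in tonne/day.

Overall glucose balance (none leaves overhead): glucose in fresh feed = glucose in product, i.e. 1850×0.133 = (1−0.478)·n9·0.269.
n9 = 246.05/(0.269×0.522) = 1752.3 tonne/day.
Recycle n2 = 0.478×1752.3 = 837.58 tonne/day.
Combined feed n14 = 1850 + 837.58 = 2687.6 tonne/day.

2688 tonne/day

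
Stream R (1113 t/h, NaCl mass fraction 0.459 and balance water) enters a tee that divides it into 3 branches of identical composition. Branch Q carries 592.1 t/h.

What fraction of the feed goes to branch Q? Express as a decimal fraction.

0.532

Fraction to Q = 592.1/1113 = 0.5320.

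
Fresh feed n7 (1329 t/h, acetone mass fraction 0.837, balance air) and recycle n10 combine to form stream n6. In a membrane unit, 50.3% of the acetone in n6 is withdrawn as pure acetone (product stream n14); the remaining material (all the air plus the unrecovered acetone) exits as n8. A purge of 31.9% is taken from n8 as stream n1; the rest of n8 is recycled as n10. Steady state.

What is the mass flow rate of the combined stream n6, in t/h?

2361 t/h

air enters only via n7 and leaves only via the purge: 1329×0.163 = 0.319×(air in n8), and the membrane unit passes all air, so air in n6 = air in n8 = 679.08 t/h.
acetone in n6: m_A = 1329×0.837 + (1−0.319)·(1−0.503)·m_A, so m_A = 1112.4/0.6615 = 1681.5 t/h.
n6 = 1681.5 + 679.08 = 2360.6 t/h.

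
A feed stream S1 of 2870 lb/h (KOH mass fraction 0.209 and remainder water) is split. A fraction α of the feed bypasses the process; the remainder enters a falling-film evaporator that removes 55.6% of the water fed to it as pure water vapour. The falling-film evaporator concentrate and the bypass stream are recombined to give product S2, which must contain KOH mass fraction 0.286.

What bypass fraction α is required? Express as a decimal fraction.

All 2870×0.209 = 599.83 lb/h of KOH reaches S2, so S2 = 599.83/0.286 = 2097.3 lb/h and vapour = 772.69 lb/h.
The evaporator receives (1−α)·2870 of feed at 0.791 water and removes 0.556 of that water:
0.556×0.791×(1−α)×2870 = 772.69
(1−α) = 772.69/1262.2 = 0.6122;  α = 0.3878.

0.388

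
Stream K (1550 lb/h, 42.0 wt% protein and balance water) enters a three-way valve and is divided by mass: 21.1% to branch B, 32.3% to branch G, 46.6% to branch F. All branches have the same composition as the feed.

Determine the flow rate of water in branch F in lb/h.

418.9 lb/h

Branch F total = 0.466×1550 = 722.3 lb/h.
water in F = 0.580×722.3 = 418.93 lb/h.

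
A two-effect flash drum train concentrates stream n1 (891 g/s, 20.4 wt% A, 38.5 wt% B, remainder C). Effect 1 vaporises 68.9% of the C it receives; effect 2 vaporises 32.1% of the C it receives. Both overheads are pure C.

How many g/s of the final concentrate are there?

602.1 g/s

C in feed = 891×0.411 = 366.2 g/s.
After stage 1: C left = (1−0.689)×366.2 = 113.89; stream total = 638.69 g/s.
After stage 2: C left = (1−0.321)×113.89 = 77.33; final concentrate = 602.13 g/s.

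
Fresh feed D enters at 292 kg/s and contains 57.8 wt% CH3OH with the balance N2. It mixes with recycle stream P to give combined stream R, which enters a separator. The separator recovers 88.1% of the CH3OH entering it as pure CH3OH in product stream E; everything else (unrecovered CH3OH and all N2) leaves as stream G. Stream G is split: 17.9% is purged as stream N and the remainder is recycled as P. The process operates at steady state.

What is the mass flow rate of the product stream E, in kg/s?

CH3OH in R: m_A = 292×0.578 + (1−0.179)·(1−0.881)·m_A, so m_A = 168.78/0.9023 = 187.05 kg/s.
Product E = 0.881×187.05 = 164.79 kg/s.

164.8 kg/s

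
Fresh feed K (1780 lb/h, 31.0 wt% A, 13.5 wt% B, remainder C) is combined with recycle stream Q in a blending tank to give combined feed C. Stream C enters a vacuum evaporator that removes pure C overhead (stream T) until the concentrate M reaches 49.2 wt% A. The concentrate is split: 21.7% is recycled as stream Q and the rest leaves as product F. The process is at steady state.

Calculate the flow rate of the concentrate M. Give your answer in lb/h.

Overall A balance (none leaves overhead): A in fresh feed = A in product, i.e. 1780×0.310 = (1−0.217)·M·0.492.
M = 551.8/(0.492×0.783) = 1432.4 lb/h.

1432 lb/h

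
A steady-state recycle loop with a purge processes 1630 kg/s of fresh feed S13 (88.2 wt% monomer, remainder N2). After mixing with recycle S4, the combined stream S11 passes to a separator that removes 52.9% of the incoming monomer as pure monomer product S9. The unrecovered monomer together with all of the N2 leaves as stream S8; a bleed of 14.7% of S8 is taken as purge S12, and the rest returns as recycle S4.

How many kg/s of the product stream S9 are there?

1271 kg/s

monomer in S11: m_A = 1630×0.882 + (1−0.147)·(1−0.529)·m_A, so m_A = 1437.7/0.5982 = 2403.2 kg/s.
Product S9 = 0.529×2403.2 = 1271.3 kg/s.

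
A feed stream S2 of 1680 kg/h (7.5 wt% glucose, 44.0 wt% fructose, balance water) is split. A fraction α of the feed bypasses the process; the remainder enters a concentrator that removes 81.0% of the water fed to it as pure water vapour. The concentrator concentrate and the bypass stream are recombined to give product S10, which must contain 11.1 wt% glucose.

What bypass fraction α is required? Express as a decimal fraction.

0.174

All 1680×0.075 = 126 kg/h of glucose reaches S10, so S10 = 126/0.111 = 1135.1 kg/h and vapour = 544.86 kg/h.
The evaporator receives (1−α)·1680 of feed at 0.485 water and removes 0.810 of that water:
0.810×0.485×(1−α)×1680 = 544.86
(1−α) = 544.86/659.99 = 0.8256;  α = 0.1744.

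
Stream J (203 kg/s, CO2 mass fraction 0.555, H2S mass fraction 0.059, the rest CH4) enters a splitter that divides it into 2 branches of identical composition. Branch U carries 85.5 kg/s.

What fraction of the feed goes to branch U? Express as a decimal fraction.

0.421

Fraction to U = 85.5/203 = 0.4212.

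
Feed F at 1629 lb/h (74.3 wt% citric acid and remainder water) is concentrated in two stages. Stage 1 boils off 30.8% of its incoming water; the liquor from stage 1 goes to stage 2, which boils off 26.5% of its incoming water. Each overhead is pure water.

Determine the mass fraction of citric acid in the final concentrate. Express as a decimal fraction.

water in feed = 1629×0.257 = 418.65 lb/h.
After stage 1: water left = (1−0.308)×418.65 = 289.71; stream total = 1500.1 lb/h.
After stage 2: water left = (1−0.265)×289.71 = 212.94; final concentrate = 1423.3 lb/h.
citric acid fraction = 1210.3/1423.3 = 0.850.

0.850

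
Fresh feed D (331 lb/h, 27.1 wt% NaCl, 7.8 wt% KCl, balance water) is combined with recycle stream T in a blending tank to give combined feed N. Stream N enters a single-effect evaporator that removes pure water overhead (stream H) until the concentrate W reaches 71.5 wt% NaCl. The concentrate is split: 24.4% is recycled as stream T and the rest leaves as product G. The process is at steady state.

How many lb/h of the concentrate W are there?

165.9 lb/h

Overall NaCl balance (none leaves overhead): NaCl in fresh feed = NaCl in product, i.e. 331×0.271 = (1−0.244)·W·0.715.
W = 89.701/(0.715×0.756) = 165.95 lb/h.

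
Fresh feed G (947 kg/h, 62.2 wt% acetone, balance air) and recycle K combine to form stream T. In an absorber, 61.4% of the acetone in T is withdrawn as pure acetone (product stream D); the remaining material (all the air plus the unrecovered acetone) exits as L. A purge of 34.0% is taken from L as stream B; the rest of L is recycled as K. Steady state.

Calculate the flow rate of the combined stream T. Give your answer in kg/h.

1843 kg/h

air enters only via G and leaves only via the purge: 947×0.378 = 0.340×(air in L), and the absorber passes all air, so air in T = air in L = 1052.8 kg/h.
acetone in T: m_A = 947×0.622 + (1−0.340)·(1−0.614)·m_A, so m_A = 589.03/0.7452 = 790.4 kg/h.
T = 790.4 + 1052.8 = 1843.2 kg/h.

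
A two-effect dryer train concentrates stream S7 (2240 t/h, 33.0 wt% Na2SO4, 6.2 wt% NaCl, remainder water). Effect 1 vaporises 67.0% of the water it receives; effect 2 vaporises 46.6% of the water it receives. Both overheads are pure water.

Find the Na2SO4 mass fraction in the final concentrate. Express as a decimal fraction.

water in feed = 2240×0.608 = 1361.9 t/h.
After stage 1: water left = (1−0.670)×1361.9 = 449.43; stream total = 1327.5 t/h.
After stage 2: water left = (1−0.466)×449.43 = 240; final concentrate = 1118.1 t/h.
Na2SO4 fraction = 739.2/1118.1 = 0.661.

0.661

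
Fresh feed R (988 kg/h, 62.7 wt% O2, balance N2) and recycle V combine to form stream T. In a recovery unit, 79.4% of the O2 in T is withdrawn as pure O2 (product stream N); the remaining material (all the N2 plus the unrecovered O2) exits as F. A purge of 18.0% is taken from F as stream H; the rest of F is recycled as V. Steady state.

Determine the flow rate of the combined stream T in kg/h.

2793 kg/h

N2 enters only via R and leaves only via the purge: 988×0.373 = 0.180×(N2 in F), and the recovery unit passes all N2, so N2 in T = N2 in F = 2047.4 kg/h.
O2 in T: m_A = 988×0.627 + (1−0.180)·(1−0.794)·m_A, so m_A = 619.48/0.8311 = 745.39 kg/h.
T = 745.39 + 2047.4 = 2792.7 kg/h.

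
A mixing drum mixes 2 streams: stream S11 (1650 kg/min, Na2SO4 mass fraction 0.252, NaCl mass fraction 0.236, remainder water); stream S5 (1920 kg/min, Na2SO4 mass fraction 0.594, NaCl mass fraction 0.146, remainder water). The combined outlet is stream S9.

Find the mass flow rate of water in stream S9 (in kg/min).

water out = water in = 1650×0.512 + 1920×0.260 = 1344 kg/min.

1344 kg/min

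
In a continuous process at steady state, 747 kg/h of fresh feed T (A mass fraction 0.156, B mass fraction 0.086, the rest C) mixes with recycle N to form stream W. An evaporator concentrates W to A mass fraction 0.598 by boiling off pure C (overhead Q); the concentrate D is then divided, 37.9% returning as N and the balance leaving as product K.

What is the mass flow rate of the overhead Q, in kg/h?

Overall A balance (none leaves overhead): A in fresh feed = A in product, i.e. 747×0.156 = (1−0.379)·D·0.598.
D = 116.53/(0.598×0.621) = 313.8 kg/h.
Recycle N = 0.379×313.8 = 118.93 kg/h.
Combined feed W = 747 + 118.93 = 865.93 kg/h.
Overhead Q = W − D = 865.93 − 313.8 = 552.13 kg/h.

552.1 kg/h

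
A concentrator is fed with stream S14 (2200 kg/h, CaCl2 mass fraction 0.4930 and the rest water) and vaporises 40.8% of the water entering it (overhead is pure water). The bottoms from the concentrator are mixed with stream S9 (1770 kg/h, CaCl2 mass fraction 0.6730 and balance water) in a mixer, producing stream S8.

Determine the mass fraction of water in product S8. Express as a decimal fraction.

Vapour removed = 0.408×0.507×2200 = 455.08 kg/h; concentrate = 1744.9 kg/h.
water reaching the mixer = 660.32 (from concentrate) + 1770×0.327 = 1239.1 kg/h.
Product flow = 1744.9 + 1770 = 3514.9 kg/h; water fraction = 0.3525.

0.3525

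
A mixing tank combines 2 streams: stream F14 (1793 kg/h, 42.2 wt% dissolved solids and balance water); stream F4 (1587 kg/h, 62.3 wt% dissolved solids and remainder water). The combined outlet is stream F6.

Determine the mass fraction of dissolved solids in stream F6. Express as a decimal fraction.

Total flow out = 1793 + 1587 = 3380 kg/h.
dissolved solids in = 1793×0.422 + 1587×0.623 = 1745.3 kg/h.
dissolved solids mass fraction in F6 = 1745.3/3380 = 0.516.

0.516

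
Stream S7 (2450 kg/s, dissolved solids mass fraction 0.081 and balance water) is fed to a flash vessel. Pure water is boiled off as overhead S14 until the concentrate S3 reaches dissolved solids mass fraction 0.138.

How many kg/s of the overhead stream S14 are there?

1012 kg/s

dissolved solids is conserved: 2450×0.081 = 198.45 kg/s all reports to the concentrate.
Concentrate = 198.45/(target fraction) = 1438 kg/s.
Overhead = 2450 − 1438 = 1012 kg/s.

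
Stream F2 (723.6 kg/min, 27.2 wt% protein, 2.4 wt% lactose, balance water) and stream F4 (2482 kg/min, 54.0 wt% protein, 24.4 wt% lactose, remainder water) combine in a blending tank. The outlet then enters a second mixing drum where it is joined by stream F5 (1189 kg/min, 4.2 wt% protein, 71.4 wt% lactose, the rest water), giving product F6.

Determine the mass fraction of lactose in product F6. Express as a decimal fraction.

Overall, product flow = 4394.6 kg/min.
lactose in = 723.6×0.024 + 2482×0.244 + 1189×0.714 = 1471.9 kg/min.
lactose fraction in F6 = 0.335.

0.335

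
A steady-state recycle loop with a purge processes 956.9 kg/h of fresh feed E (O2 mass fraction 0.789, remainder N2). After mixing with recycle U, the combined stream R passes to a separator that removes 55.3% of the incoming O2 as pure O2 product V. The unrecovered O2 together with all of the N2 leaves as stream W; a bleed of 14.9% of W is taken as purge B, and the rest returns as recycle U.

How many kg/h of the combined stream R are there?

2574 kg/h

N2 enters only via E and leaves only via the purge: 956.9×0.211 = 0.149×(N2 in W), and the separator passes all N2, so N2 in R = N2 in W = 1355.1 kg/h.
O2 in R: m_A = 956.9×0.789 + (1−0.149)·(1−0.553)·m_A, so m_A = 754.99/0.6196 = 1218.5 kg/h.
R = 1218.5 + 1355.1 = 2573.6 kg/h.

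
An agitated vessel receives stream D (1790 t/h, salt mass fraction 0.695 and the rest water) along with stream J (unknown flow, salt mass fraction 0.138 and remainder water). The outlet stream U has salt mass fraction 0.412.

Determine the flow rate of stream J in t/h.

Let J be the unknown flow. Total out = 1790 + J.
salt balance: 1244 + 0.138·J = 0.412·(1790 + J)
(0.138 − 0.412)·J = 0.412×1790 − 1244 = -506.57
J = -506.57 / -0.274 = 1848.8 t/h

1849 t/h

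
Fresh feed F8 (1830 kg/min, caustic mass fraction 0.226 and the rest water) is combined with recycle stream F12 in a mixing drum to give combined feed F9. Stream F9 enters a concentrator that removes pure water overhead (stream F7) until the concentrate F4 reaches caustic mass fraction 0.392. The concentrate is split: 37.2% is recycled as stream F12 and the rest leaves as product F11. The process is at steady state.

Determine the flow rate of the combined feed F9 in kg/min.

Overall caustic balance (none leaves overhead): caustic in fresh feed = caustic in product, i.e. 1830×0.226 = (1−0.372)·F4·0.392.
F4 = 413.58/(0.392×0.628) = 1680 kg/min.
Recycle F12 = 0.372×1680 = 624.97 kg/min.
Combined feed F9 = 1830 + 624.97 = 2455 kg/min.

2455 kg/min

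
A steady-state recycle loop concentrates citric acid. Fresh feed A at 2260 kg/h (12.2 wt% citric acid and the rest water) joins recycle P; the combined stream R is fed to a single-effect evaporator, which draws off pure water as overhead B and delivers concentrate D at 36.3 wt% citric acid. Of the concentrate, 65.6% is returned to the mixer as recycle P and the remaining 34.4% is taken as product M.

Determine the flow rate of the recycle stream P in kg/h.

1448 kg/h

Overall citric acid balance (none leaves overhead): citric acid in fresh feed = citric acid in product, i.e. 2260×0.122 = (1−0.656)·D·0.363.
D = 275.72/(0.363×0.344) = 2208 kg/h.
Recycle P = 0.656×2208 = 1448.5 kg/h.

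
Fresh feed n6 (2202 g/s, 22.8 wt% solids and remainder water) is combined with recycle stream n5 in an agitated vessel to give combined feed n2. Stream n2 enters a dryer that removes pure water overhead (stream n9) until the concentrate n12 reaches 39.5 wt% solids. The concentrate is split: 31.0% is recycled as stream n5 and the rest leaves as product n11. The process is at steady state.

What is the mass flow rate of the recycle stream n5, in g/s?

571 g/s

Overall solids balance (none leaves overhead): solids in fresh feed = solids in product, i.e. 2202×0.228 = (1−0.310)·n12·0.395.
n12 = 502.06/(0.395×0.690) = 1842.1 g/s.
Recycle n5 = 0.310×1842.1 = 571.04 g/s.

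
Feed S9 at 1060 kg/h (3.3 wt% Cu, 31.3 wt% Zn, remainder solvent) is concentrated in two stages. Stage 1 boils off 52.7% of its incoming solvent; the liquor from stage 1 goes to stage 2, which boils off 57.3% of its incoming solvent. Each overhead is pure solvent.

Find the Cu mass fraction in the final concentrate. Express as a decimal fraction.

solvent in feed = 1060×0.654 = 693.24 kg/h.
After stage 1: solvent left = (1−0.527)×693.24 = 327.9; stream total = 694.66 kg/h.
After stage 2: solvent left = (1−0.573)×327.9 = 140.01; final concentrate = 506.77 kg/h.
Cu fraction = 34.98/506.77 = 0.069.

0.069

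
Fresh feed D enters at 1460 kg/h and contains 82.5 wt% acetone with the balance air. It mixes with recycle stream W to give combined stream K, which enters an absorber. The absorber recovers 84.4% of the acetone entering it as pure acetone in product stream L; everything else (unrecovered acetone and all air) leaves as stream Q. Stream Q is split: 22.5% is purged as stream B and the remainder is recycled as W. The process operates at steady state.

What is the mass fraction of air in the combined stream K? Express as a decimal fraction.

0.4532

air enters only via D and leaves only via the purge: 1460×0.175 = 0.225×(air in Q), and the absorber passes all air, so air in K = air in Q = 1135.6 kg/h.
acetone in K: m_A = 1460×0.825 + (1−0.225)·(1−0.844)·m_A, so m_A = 1204.5/0.8791 = 1370.2 kg/h.
K = 1370.2 + 1135.6 = 2505.7 kg/h.
air fraction in K = 1135.6/2505.7 = 0.4532.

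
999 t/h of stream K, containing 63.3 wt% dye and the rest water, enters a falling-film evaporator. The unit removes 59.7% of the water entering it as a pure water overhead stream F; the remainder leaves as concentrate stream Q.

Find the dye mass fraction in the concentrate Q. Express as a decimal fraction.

dye is not removed: 999×0.633 = 632.37 t/h of dye enters Q.
water entering = 999×0.367 = 366.63 t/h; overhead removed = 0.597×366.63 = 218.88 t/h.
Concentrate = 999 − 218.88 = 780.12 t/h.
Mass fraction = 632.37/780.12 = 0.8106.

0.8106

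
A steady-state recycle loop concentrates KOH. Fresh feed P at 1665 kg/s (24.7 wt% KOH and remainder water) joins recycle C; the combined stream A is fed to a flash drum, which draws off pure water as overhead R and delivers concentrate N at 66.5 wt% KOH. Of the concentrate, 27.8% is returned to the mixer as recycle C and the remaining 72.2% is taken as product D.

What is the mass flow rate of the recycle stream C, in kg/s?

Overall KOH balance (none leaves overhead): KOH in fresh feed = KOH in product, i.e. 1665×0.247 = (1−0.278)·N·0.665.
N = 411.25/(0.665×0.722) = 856.55 kg/s.
Recycle C = 0.278×856.55 = 238.12 kg/s.

238.1 kg/s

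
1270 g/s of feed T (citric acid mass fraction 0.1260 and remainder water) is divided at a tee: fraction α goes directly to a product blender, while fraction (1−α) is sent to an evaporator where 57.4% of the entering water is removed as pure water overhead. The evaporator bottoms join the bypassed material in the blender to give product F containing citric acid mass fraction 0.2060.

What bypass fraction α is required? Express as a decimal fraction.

All 1270×0.126 = 160.02 g/s of citric acid reaches F, so F = 160.02/0.206 = 776.8 g/s and vapour = 493.2 g/s.
The evaporator receives (1−α)·1270 of feed at 0.874 water and removes 0.574 of that water:
0.574×0.874×(1−α)×1270 = 493.2
(1−α) = 493.2/637.13 = 0.7741;  α = 0.2259.

0.226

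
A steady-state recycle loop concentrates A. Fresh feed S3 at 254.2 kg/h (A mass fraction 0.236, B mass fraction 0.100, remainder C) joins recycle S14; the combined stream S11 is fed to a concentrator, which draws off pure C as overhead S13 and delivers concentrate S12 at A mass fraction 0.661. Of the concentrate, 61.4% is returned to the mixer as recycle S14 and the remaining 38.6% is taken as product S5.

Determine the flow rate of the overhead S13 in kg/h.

Overall A balance (none leaves overhead): A in fresh feed = A in product, i.e. 254.2×0.236 = (1−0.614)·S12·0.661.
S12 = 59.991/(0.661×0.386) = 235.12 kg/h.
Recycle S14 = 0.614×235.12 = 144.37 kg/h.
Combined feed S11 = 254.2 + 144.37 = 398.57 kg/h.
Overhead S13 = S11 − S12 = 398.57 − 235.12 = 163.44 kg/h.

163.4 kg/h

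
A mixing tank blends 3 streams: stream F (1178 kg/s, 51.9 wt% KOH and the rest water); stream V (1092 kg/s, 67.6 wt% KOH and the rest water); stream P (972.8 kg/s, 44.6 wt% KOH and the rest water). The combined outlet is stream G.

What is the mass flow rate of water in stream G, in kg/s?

1459 kg/s

water out = water in = 1178×0.481 + 1092×0.324 + 972.8×0.554 = 1459.4 kg/s.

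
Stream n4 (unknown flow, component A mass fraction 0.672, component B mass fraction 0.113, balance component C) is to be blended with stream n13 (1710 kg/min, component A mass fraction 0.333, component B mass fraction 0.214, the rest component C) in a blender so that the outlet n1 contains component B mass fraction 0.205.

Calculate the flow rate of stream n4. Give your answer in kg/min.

Let n4 be the unknown flow. Total out = 1710 + n4.
component B balance: 365.94 + 0.113·n4 = 0.205·(1710 + n4)
(0.113 − 0.205)·n4 = 0.205×1710 − 365.94 = -15.39
n4 = -15.39 / -0.092 = 167.28 kg/min

167.3 kg/min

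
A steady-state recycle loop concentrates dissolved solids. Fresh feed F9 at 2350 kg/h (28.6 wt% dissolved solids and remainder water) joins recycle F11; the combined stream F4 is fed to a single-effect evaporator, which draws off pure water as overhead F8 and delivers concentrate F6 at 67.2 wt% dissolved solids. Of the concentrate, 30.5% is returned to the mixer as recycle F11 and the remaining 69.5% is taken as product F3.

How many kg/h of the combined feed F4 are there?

2789 kg/h

Overall dissolved solids balance (none leaves overhead): dissolved solids in fresh feed = dissolved solids in product, i.e. 2350×0.286 = (1−0.305)·F6·0.672.
F6 = 672.1/(0.672×0.695) = 1439.1 kg/h.
Recycle F11 = 0.305×1439.1 = 438.91 kg/h.
Combined feed F4 = 2350 + 438.91 = 2788.9 kg/h.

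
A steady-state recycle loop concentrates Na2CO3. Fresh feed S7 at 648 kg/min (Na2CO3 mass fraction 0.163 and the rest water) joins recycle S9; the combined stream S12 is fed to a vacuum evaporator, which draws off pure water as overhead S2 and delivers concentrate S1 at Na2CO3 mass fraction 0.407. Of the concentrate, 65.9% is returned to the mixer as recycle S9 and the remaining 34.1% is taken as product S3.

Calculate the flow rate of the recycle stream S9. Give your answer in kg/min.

501.5 kg/min

Overall Na2CO3 balance (none leaves overhead): Na2CO3 in fresh feed = Na2CO3 in product, i.e. 648×0.163 = (1−0.659)·S1·0.407.
S1 = 105.62/(0.407×0.341) = 761.05 kg/min.
Recycle S9 = 0.659×761.05 = 501.53 kg/min.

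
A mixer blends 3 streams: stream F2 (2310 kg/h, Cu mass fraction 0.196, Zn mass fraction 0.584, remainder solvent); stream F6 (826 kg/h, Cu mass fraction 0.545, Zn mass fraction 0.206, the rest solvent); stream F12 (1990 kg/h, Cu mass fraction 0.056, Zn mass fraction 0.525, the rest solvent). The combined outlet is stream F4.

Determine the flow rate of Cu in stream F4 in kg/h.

Cu out = Cu in = 2310×0.196 + 826×0.545 + 1990×0.056 = 1014.4 kg/h.

1014 kg/h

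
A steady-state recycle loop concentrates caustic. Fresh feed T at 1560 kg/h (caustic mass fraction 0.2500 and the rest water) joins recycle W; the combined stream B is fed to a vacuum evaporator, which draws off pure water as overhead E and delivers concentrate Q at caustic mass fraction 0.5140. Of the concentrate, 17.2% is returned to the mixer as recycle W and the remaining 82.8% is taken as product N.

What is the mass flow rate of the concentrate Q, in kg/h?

Overall caustic balance (none leaves overhead): caustic in fresh feed = caustic in product, i.e. 1560×0.250 = (1−0.172)·Q·0.514.
Q = 390/(0.514×0.828) = 916.37 kg/h.

916.4 kg/h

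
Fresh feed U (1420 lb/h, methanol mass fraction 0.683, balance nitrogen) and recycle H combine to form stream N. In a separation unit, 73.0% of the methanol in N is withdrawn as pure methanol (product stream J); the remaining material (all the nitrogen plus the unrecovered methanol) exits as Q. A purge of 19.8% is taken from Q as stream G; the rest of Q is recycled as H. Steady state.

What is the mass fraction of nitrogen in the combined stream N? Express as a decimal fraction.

nitrogen enters only via U and leaves only via the purge: 1420×0.317 = 0.198×(nitrogen in Q), and the separation unit passes all nitrogen, so nitrogen in N = nitrogen in Q = 2273.4 lb/h.
methanol in N: m_A = 1420×0.683 + (1−0.198)·(1−0.730)·m_A, so m_A = 969.86/0.7835 = 1237.9 lb/h.
N = 1237.9 + 2273.4 = 3511.4 lb/h.
nitrogen fraction in N = 2273.4/3511.4 = 0.647.

0.647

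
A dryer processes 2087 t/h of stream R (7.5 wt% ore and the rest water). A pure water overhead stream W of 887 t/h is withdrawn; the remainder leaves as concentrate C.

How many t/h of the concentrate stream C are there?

Concentrate = 2087 − 887 = 1200 t/h.

1200 t/h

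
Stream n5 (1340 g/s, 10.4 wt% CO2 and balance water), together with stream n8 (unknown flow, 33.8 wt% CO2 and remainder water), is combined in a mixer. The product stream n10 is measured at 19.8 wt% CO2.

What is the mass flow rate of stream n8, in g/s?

Let n8 be the unknown flow. Total out = 1340 + n8.
CO2 balance: 139.36 + 0.338·n8 = 0.198·(1340 + n8)
(0.338 − 0.198)·n8 = 0.198×1340 − 139.36 = 125.96
n8 = 125.96 / 0.140 = 899.71 g/s

899.7 g/s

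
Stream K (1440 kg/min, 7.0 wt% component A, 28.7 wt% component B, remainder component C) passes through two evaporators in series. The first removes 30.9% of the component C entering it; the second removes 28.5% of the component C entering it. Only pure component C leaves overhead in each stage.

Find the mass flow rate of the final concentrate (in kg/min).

971.5 kg/min

component C in feed = 1440×0.643 = 925.92 kg/min.
After stage 1: component C left = (1−0.309)×925.92 = 639.81; stream total = 1153.9 kg/min.
After stage 2: component C left = (1−0.285)×639.81 = 457.46; final concentrate = 971.54 kg/min.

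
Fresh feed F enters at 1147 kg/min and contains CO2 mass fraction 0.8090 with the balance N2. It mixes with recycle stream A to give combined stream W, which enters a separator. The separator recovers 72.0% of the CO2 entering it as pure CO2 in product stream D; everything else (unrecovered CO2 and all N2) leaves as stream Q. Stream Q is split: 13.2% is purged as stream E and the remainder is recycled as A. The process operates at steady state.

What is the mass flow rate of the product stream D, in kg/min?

882.6 kg/min

CO2 in W: m_A = 1147×0.809 + (1−0.132)·(1−0.720)·m_A, so m_A = 927.92/0.7570 = 1225.9 kg/min.
Product D = 0.720×1225.9 = 882.62 kg/min.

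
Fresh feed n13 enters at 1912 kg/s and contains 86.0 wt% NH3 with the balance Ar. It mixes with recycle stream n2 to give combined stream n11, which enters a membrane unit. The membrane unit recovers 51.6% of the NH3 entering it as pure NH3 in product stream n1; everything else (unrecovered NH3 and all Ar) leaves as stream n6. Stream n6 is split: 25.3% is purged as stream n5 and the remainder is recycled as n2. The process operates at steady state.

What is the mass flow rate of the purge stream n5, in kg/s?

583.1 kg/s

Ar enters only via n13 and leaves only via the purge: 1912×0.140 = 0.253×(Ar in n6), and the membrane unit passes all Ar, so Ar in n11 = Ar in n6 = 1058 kg/s.
NH3 in n11: m_A = 1912×0.860 + (1−0.253)·(1−0.516)·m_A, so m_A = 1644.3/0.6385 = 2575.5 kg/s.
n6 = (1−0.516)×2575.5 + 1058 = 2304.6 kg/s.
Purge n5 = 0.253×2304.6 = 583.05 kg/s.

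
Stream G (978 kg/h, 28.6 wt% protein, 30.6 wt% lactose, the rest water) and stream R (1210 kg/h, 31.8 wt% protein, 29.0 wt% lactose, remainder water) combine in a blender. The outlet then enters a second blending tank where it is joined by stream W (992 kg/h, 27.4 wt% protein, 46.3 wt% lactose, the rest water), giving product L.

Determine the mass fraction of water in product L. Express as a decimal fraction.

0.3567

Overall, product flow = 3180 kg/h.
water in = 978×0.408 + 1210×0.392 + 992×0.263 = 1134.2 kg/h.
water fraction in L = 0.3567.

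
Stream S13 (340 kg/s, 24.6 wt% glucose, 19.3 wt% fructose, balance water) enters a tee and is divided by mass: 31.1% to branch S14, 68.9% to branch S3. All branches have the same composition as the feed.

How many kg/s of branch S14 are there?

105.7 kg/s

Branch S14 flow = 0.311×340 = 105.74 kg/s.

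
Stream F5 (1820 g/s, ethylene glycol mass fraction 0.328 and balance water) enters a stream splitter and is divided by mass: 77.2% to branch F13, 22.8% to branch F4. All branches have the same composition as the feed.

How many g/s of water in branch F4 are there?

278.9 g/s

Branch F4 total = 0.228×1820 = 414.96 g/s.
water in F4 = 0.672×414.96 = 278.85 g/s.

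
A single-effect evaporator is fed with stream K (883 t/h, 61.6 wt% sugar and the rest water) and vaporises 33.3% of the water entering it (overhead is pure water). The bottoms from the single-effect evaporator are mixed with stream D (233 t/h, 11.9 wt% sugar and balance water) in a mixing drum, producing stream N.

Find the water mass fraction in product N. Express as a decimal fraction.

Vapour removed = 0.333×0.384×883 = 112.91 t/h; concentrate = 770.09 t/h.
water reaching the mixer = 226.16 (from concentrate) + 233×0.881 = 431.43 t/h.
Product flow = 770.09 + 233 = 1003.1 t/h; water fraction = 0.430.

0.430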